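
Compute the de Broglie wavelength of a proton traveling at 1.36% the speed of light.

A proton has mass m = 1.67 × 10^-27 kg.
9.73 × 10^-14 m

Using the de Broglie relation λ = h/(mv):

v = 1.36% × c = 4.077 × 10^6 m/s

λ = h/(mv)
λ = (6.626 × 10^-34 J·s) / (1.67 × 10^-27 kg × 4.077 × 10^6 m/s)
λ = 9.73 × 10^-14 m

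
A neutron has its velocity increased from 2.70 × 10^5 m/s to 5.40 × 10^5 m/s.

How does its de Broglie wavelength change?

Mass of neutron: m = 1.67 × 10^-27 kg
The wavelength decreases by a factor of 2.

Using λ = h/(mv):

Initial wavelength: λ₁ = h/(mv₁) = 1.47 × 10^-12 m
Final wavelength: λ₂ = h/(mv₂) = 7.35 × 10^-13 m

Since λ ∝ 1/v, when velocity increases by a factor of 2, the wavelength decreases by a factor of 2.

λ₂/λ₁ = v₁/v₂ = 1/2

The wavelength decreases by a factor of 2.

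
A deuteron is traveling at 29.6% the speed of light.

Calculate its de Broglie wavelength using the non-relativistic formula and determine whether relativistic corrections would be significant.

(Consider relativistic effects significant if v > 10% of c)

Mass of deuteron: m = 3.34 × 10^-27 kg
Yes, relativistic corrections are needed.

Using the non-relativistic de Broglie formula λ = h/(mv):

v = 29.6% × c = 8.874 × 10^7 m/s

λ = h/(mv)
λ = (6.626 × 10^-34 J·s) / (3.34 × 10^-27 kg × 8.874 × 10^7 m/s)
λ = 2.24 × 10^-15 m

Since v = 29.6% of c > 10% of c, relativistic corrections ARE significant and the actual wavelength would differ from this non-relativistic estimate.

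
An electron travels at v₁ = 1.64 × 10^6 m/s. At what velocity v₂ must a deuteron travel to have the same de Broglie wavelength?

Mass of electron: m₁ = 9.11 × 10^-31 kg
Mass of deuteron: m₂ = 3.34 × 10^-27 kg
v₂ = 4.47 × 10^2 m/s

For equal de Broglie wavelengths: λ₁ = λ₂

h/(m₁v₁) = h/(m₂v₂)
m₁v₁ = m₂v₂
v₂ = v₁ · (m₁/m₂)

v₂ = 1.64 × 10^6 m/s × (9.11 × 10^-31 kg / 3.34 × 10^-27 kg)
v₂ = 4.47 × 10^2 m/s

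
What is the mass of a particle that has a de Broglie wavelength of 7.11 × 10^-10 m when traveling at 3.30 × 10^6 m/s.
2.82 × 10^-31 kg

From the de Broglie relation λ = h/(mv), we solve for m:

m = h/(λv)
m = (6.626 × 10^-34 J·s) / (7.11 × 10^-10 m × 3.30 × 10^6 m/s)
m = 2.82 × 10^-31 kg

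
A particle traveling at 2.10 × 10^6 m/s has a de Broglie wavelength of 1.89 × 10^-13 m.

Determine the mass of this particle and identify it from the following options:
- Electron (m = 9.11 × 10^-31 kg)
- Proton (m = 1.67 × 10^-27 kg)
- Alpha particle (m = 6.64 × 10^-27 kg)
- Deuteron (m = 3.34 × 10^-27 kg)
The particle is a proton.

From λ = h/(mv), solve for mass:

m = h/(λv)
m = (6.626 × 10^-34 J·s) / (1.89 × 10^-13 m × 2.10 × 10^6 m/s)
m = 1.67 × 10^-27 kg

Comparing with the listed masses, this is closest to a proton.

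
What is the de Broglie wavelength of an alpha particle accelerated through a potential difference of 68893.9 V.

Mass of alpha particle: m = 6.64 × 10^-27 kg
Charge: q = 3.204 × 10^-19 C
3.87 × 10^-14 m

When a particle is accelerated through voltage V, it gains kinetic energy KE = qV.

The de Broglie wavelength is then λ = h/√(2mqV):

λ = h/√(2mqV)
λ = (6.626 × 10^-34 J·s) / √(2 × 6.64 × 10^-27 kg × 3.204 × 10^-19 C × 68893.9 V)
λ = 3.87 × 10^-14 m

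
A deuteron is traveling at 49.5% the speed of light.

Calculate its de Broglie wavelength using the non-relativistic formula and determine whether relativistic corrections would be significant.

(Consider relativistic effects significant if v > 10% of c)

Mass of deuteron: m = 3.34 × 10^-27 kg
Yes, relativistic corrections are needed.

Using the non-relativistic de Broglie formula λ = h/(mv):

v = 49.5% × c = 1.484 × 10^8 m/s

λ = h/(mv)
λ = (6.626 × 10^-34 J·s) / (3.34 × 10^-27 kg × 1.484 × 10^8 m/s)
λ = 1.34 × 10^-15 m

Since v = 49.5% of c > 10% of c, relativistic corrections ARE significant and the actual wavelength would differ from this non-relativistic estimate.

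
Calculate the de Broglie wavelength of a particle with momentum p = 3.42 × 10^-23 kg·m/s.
1.94 × 10^-11 m

Using the de Broglie relation λ = h/p:

λ = h/p
λ = (6.626 × 10^-34 J·s) / (3.42 × 10^-23 kg·m/s)
λ = 1.94 × 10^-11 m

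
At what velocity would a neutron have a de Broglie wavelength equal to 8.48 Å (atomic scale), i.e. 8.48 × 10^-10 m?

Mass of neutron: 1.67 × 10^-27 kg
4.68 × 10^2 m/s

From λ = h/(mv), solve for v:

v = h/(mλ)
v = (6.626 × 10^-34 J·s) / (1.67 × 10^-27 kg × 8.48 × 10^-10 m)
v = 4.68 × 10^2 m/s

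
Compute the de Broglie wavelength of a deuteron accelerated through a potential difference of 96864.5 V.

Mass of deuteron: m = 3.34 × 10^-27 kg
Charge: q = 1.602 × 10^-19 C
6.51 × 10^-14 m

When a particle is accelerated through voltage V, it gains kinetic energy KE = qV.

The de Broglie wavelength is then λ = h/√(2mqV):

λ = h/√(2mqV)
λ = (6.626 × 10^-34 J·s) / √(2 × 3.34 × 10^-27 kg × 1.602 × 10^-19 C × 96864.5 V)
λ = 6.51 × 10^-14 m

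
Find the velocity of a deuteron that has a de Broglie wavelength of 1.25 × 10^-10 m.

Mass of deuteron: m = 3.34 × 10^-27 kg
1.59 × 10^3 m/s

From the de Broglie relation λ = h/(mv), we solve for v:

v = h/(mλ)
v = (6.626 × 10^-34 J·s) / (3.34 × 10^-27 kg × 1.25 × 10^-10 m)
v = 1.59 × 10^3 m/s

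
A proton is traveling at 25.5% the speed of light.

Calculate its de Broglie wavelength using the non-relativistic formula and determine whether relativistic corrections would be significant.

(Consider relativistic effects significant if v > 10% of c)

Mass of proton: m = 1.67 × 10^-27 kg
Yes, relativistic corrections are needed.

Using the non-relativistic de Broglie formula λ = h/(mv):

v = 25.5% × c = 7.645 × 10^7 m/s

λ = h/(mv)
λ = (6.626 × 10^-34 J·s) / (1.67 × 10^-27 kg × 7.645 × 10^7 m/s)
λ = 5.19 × 10^-15 m

Since v = 25.5% of c > 10% of c, relativistic corrections ARE significant and the actual wavelength would differ from this non-relativistic estimate.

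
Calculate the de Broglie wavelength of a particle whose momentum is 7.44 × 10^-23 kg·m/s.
8.91 × 10^-12 m

Using the de Broglie relation λ = h/p:

λ = h/p
λ = (6.626 × 10^-34 J·s) / (7.44 × 10^-23 kg·m/s)
λ = 8.91 × 10^-12 m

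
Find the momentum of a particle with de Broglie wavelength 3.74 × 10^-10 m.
1.77 × 10^-24 kg·m/s

From the de Broglie relation λ = h/p, we solve for p:

p = h/λ
p = (6.626 × 10^-34 J·s) / (3.74 × 10^-10 m)
p = 1.77 × 10^-24 kg·m/s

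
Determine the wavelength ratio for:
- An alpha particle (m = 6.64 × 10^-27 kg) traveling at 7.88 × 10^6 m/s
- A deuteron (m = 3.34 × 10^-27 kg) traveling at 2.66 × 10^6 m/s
λ₁/λ₂ = 0.170

Using λ = h/(mv):

λ₁ = h/(m₁v₁) = 1.27 × 10^-14 m
λ₂ = h/(m₂v₂) = 7.46 × 10^-14 m

Ratio λ₁/λ₂ = (m₂v₂)/(m₁v₁)
         = (3.34 × 10^-27 kg × 2.66 × 10^6 m/s) / (6.64 × 10^-27 kg × 7.88 × 10^6 m/s)
         = 0.170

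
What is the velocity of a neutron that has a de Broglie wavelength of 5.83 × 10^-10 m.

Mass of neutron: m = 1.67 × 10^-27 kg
6.81 × 10^2 m/s

From the de Broglie relation λ = h/(mv), we solve for v:

v = h/(mλ)
v = (6.626 × 10^-34 J·s) / (1.67 × 10^-27 kg × 5.83 × 10^-10 m)
v = 6.81 × 10^2 m/s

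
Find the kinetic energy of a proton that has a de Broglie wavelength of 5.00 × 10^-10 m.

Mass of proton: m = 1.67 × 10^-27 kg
5.26 × 10^-22 J (or 3.28 × 10^-3 eV)

From λ = h/√(2mKE), we solve for KE:

λ² = h²/(2mKE)
KE = h²/(2mλ²)
KE = (6.626 × 10^-34 J·s)² / (2 × 1.67 × 10^-27 kg × (5.00 × 10^-10 m)²)
KE = 5.26 × 10^-22 J
KE = 3.28 × 10^-3 eV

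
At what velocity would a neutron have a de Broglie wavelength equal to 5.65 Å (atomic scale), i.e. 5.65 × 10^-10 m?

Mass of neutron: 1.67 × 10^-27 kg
7.02 × 10^2 m/s

From λ = h/(mv), solve for v:

v = h/(mλ)
v = (6.626 × 10^-34 J·s) / (1.67 × 10^-27 kg × 5.65 × 10^-10 m)
v = 7.02 × 10^2 m/s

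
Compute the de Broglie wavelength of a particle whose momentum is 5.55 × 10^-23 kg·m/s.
1.19 × 10^-11 m

Using the de Broglie relation λ = h/p:

λ = h/p
λ = (6.626 × 10^-34 J·s) / (5.55 × 10^-23 kg·m/s)
λ = 1.19 × 10^-11 m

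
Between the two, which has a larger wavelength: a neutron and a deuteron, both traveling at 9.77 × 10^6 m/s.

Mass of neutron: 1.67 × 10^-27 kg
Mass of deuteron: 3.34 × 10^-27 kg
The neutron has the longer wavelength.

Using λ = h/(mv), since both particles have the same velocity, the wavelength depends only on mass.

For neutron: λ₁ = h/(m₁v) = 4.06 × 10^-14 m
For deuteron: λ₂ = h/(m₂v) = 2.03 × 10^-14 m

Since λ ∝ 1/m at constant velocity, the lighter particle has the longer wavelength.

The neutron has the longer de Broglie wavelength.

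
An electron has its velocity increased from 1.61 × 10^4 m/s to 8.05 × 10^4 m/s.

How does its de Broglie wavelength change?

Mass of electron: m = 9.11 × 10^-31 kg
The wavelength decreases by a factor of 5.

Using λ = h/(mv):

Initial wavelength: λ₁ = h/(mv₁) = 4.52 × 10^-8 m
Final wavelength: λ₂ = h/(mv₂) = 9.04 × 10^-9 m

Since λ ∝ 1/v, when velocity increases by a factor of 5, the wavelength decreases by a factor of 5.

λ₂/λ₁ = v₁/v₂ = 1/5

The wavelength decreases by a factor of 5.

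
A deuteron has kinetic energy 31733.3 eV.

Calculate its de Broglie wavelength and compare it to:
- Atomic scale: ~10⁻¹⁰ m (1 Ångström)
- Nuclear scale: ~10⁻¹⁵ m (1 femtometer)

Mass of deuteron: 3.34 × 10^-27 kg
λ = 1.14 × 10^-13 m, which is between nuclear and atomic scales.

Using λ = h/√(2mKE):

KE = 31733.3 eV = 5.084 × 10^-15 J

λ = h/√(2mKE)
λ = (6.626 × 10^-34 J·s) / √(2 × 3.34 × 10^-27 kg × 5.084 × 10^-15 J)
λ = 1.14 × 10^-13 m

Comparison:
- Atomic scale (10⁻¹⁰ m): λ is 0.0011× this size
- Nuclear scale (10⁻¹⁵ m): λ is 1.1e+02× this size

The wavelength is between nuclear and atomic scales.

This wavelength is appropriate for probing atomic structure but too large for nuclear physics experiments.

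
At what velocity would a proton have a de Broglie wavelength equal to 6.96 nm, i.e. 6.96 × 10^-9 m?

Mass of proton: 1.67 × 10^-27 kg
5.70 × 10^1 m/s

From λ = h/(mv), solve for v:

v = h/(mλ)
v = (6.626 × 10^-34 J·s) / (1.67 × 10^-27 kg × 6.96 × 10^-9 m)
v = 5.70 × 10^1 m/s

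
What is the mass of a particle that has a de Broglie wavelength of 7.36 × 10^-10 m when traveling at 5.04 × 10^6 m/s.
1.79 × 10^-31 kg

From the de Broglie relation λ = h/(mv), we solve for m:

m = h/(λv)
m = (6.626 × 10^-34 J·s) / (7.36 × 10^-10 m × 5.04 × 10^6 m/s)
m = 1.79 × 10^-31 kg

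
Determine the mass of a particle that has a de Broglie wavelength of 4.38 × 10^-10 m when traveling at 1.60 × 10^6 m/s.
9.45 × 10^-31 kg

From the de Broglie relation λ = h/(mv), we solve for m:

m = h/(λv)
m = (6.626 × 10^-34 J·s) / (4.38 × 10^-10 m × 1.60 × 10^6 m/s)
m = 9.45 × 10^-31 kg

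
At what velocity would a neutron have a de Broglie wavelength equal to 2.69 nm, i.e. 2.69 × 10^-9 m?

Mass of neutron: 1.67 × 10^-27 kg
1.47 × 10^2 m/s

From λ = h/(mv), solve for v:

v = h/(mλ)
v = (6.626 × 10^-34 J·s) / (1.67 × 10^-27 kg × 2.69 × 10^-9 m)
v = 1.47 × 10^2 m/s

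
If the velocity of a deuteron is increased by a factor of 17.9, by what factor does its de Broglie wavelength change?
The wavelength decreases by a factor of 17.9.

From λ = h/(mv), the wavelength is inversely proportional to velocity:

λ ∝ 1/v

If v → 17.9v, then λ → λ/17.9

When velocity is increased by a factor of 17.9, the wavelength decreases by a factor of 17.9.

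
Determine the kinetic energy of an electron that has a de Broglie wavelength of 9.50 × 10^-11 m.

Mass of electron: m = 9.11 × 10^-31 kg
2.67 × 10^-17 J (or 167 eV)

From λ = h/√(2mKE), we solve for KE:

λ² = h²/(2mKE)
KE = h²/(2mλ²)
KE = (6.626 × 10^-34 J·s)² / (2 × 9.11 × 10^-31 kg × (9.50 × 10^-11 m)²)
KE = 2.67 × 10^-17 J
KE = 167 eV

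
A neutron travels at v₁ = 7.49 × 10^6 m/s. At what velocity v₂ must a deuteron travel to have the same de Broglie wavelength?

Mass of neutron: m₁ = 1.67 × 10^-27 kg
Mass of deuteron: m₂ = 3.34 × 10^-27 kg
v₂ = 3.74 × 10^6 m/s

For equal de Broglie wavelengths: λ₁ = λ₂

h/(m₁v₁) = h/(m₂v₂)
m₁v₁ = m₂v₂
v₂ = v₁ · (m₁/m₂)

v₂ = 7.49 × 10^6 m/s × (1.67 × 10^-27 kg / 3.34 × 10^-27 kg)
v₂ = 3.74 × 10^6 m/s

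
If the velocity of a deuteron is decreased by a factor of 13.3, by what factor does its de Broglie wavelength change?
The wavelength increases by a factor of 13.3.

From λ = h/(mv), the wavelength is inversely proportional to velocity:

λ ∝ 1/v

If v → v/13.3, then λ → 13.3λ

When velocity is decreased by a factor of 13.3, the wavelength increases by a factor of 13.3.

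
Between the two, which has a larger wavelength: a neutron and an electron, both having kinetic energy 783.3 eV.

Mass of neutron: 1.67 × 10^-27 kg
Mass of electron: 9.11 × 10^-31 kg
The electron has the longer wavelength.

Using λ = h/√(2mKE):

For neutron: λ₁ = h/√(2m₁KE) = 1.02 × 10^-12 m
For electron: λ₂ = h/√(2m₂KE) = 4.38 × 10^-11 m

Since λ ∝ 1/√m at constant kinetic energy, the lighter particle has the longer wavelength.

The electron has the longer de Broglie wavelength.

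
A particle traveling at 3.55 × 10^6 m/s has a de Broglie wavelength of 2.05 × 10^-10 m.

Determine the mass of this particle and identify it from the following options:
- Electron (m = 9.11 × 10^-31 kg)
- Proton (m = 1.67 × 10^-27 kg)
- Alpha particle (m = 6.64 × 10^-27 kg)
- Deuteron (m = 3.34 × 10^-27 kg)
The particle is an electron.

From λ = h/(mv), solve for mass:

m = h/(λv)
m = (6.626 × 10^-34 J·s) / (2.05 × 10^-10 m × 3.55 × 10^6 m/s)
m = 9.10 × 10^-31 kg

Comparing with the listed masses, this is closest to an electron.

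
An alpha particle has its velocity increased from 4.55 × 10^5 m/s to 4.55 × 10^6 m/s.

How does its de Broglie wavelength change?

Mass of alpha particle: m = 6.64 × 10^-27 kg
The wavelength decreases by a factor of 10.

Using λ = h/(mv):

Initial wavelength: λ₁ = h/(mv₁) = 2.19 × 10^-13 m
Final wavelength: λ₂ = h/(mv₂) = 2.19 × 10^-14 m

Since λ ∝ 1/v, when velocity increases by a factor of 10, the wavelength decreases by a factor of 10.

λ₂/λ₁ = v₁/v₂ = 1/10

The wavelength decreases by a factor of 10.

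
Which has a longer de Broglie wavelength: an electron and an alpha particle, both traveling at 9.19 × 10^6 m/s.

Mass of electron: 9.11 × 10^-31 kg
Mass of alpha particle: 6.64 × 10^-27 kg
The electron has the longer wavelength.

Using λ = h/(mv), since both particles have the same velocity, the wavelength depends only on mass.

For electron: λ₁ = h/(m₁v) = 7.91 × 10^-11 m
For alpha particle: λ₂ = h/(m₂v) = 1.09 × 10^-14 m

Since λ ∝ 1/m at constant velocity, the lighter particle has the longer wavelength.

The electron has the longer de Broglie wavelength.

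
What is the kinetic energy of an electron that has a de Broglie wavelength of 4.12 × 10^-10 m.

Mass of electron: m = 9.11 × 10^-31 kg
1.42 × 10^-18 J (or 8.86 eV)

From λ = h/√(2mKE), we solve for KE:

λ² = h²/(2mKE)
KE = h²/(2mλ²)
KE = (6.626 × 10^-34 J·s)² / (2 × 9.11 × 10^-31 kg × (4.12 × 10^-10 m)²)
KE = 1.42 × 10^-18 J
KE = 8.86 eV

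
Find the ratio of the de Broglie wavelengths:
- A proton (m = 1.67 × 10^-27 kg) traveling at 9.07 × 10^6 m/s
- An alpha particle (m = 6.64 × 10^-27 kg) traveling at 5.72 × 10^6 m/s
λ₁/λ₂ = 2.51

Using λ = h/(mv):

λ₁ = h/(m₁v₁) = 4.37 × 10^-14 m
λ₂ = h/(m₂v₂) = 1.74 × 10^-14 m

Ratio λ₁/λ₂ = (m₂v₂)/(m₁v₁)
         = (6.64 × 10^-27 kg × 5.72 × 10^6 m/s) / (1.67 × 10^-27 kg × 9.07 × 10^6 m/s)
         = 2.51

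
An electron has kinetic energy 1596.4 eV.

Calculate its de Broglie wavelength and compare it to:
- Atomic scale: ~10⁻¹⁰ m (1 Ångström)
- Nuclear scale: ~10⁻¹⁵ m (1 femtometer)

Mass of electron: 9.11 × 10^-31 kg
λ = 3.07 × 10^-11 m, which is between nuclear and atomic scales.

Using λ = h/√(2mKE):

KE = 1596.4 eV = 2.558 × 10^-16 J

λ = h/√(2mKE)
λ = (6.626 × 10^-34 J·s) / √(2 × 9.11 × 10^-31 kg × 2.558 × 10^-16 J)
λ = 3.07 × 10^-11 m

Comparison:
- Atomic scale (10⁻¹⁰ m): λ is 0.31× this size
- Nuclear scale (10⁻¹⁵ m): λ is 3.1e+04× this size

The wavelength is between nuclear and atomic scales.

This wavelength is appropriate for probing atomic structure but too large for nuclear physics experiments.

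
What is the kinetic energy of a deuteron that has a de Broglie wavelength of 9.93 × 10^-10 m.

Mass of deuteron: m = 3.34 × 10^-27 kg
6.67 × 10^-23 J (or 4.16 × 10^-4 eV)

From λ = h/√(2mKE), we solve for KE:

λ² = h²/(2mKE)
KE = h²/(2mλ²)
KE = (6.626 × 10^-34 J·s)² / (2 × 3.34 × 10^-27 kg × (9.93 × 10^-10 m)²)
KE = 6.67 × 10^-23 J
KE = 4.16 × 10^-4 eV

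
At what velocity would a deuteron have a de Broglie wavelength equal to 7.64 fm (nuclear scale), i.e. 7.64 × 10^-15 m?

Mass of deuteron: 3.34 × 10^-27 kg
2.60 × 10^7 m/s

From λ = h/(mv), solve for v:

v = h/(mλ)
v = (6.626 × 10^-34 J·s) / (3.34 × 10^-27 kg × 7.64 × 10^-15 m)
v = 2.60 × 10^7 m/s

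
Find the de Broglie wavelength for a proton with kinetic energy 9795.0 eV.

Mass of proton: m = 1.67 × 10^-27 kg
2.89 × 10^-13 m

Using λ = h/√(2mKE):

First convert KE to Joules: KE = 9795.0 eV = 1.569 × 10^-15 J

λ = h/√(2mKE)
λ = (6.626 × 10^-34 J·s) / √(2 × 1.67 × 10^-27 kg × 1.569 × 10^-15 J)
λ = 2.89 × 10^-13 m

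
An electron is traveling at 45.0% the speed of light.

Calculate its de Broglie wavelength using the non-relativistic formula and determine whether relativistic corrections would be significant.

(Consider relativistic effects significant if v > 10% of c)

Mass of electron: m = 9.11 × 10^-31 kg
Yes, relativistic corrections are needed.

Using the non-relativistic de Broglie formula λ = h/(mv):

v = 45.0% × c = 1.349 × 10^8 m/s

λ = h/(mv)
λ = (6.626 × 10^-34 J·s) / (9.11 × 10^-31 kg × 1.349 × 10^8 m/s)
λ = 5.39 × 10^-12 m

Since v = 45.0% of c > 10% of c, relativistic corrections ARE significant and the actual wavelength would differ from this non-relativistic estimate.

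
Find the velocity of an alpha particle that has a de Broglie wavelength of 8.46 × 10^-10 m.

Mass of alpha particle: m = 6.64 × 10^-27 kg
1.18 × 10^2 m/s

From the de Broglie relation λ = h/(mv), we solve for v:

v = h/(mλ)
v = (6.626 × 10^-34 J·s) / (6.64 × 10^-27 kg × 8.46 × 10^-10 m)
v = 1.18 × 10^2 m/s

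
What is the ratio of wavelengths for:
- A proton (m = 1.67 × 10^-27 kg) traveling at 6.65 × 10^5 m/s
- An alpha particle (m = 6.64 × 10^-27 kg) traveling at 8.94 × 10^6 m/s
λ₁/λ₂ = 53.5

Using λ = h/(mv):

λ₁ = h/(m₁v₁) = 5.97 × 10^-13 m
λ₂ = h/(m₂v₂) = 1.12 × 10^-14 m

Ratio λ₁/λ₂ = (m₂v₂)/(m₁v₁)
         = (6.64 × 10^-27 kg × 8.94 × 10^6 m/s) / (1.67 × 10^-27 kg × 6.65 × 10^5 m/s)
         = 53.5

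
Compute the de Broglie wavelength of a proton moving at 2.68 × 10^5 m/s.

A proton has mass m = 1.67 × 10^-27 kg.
1.48 × 10^-12 m

Using the de Broglie relation λ = h/(mv):

λ = h/(mv)
λ = (6.626 × 10^-34 J·s) / (1.67 × 10^-27 kg × 2.68 × 10^5 m/s)
λ = 1.48 × 10^-12 m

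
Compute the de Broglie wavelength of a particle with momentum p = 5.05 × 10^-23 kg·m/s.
1.31 × 10^-11 m

Using the de Broglie relation λ = h/p:

λ = h/p
λ = (6.626 × 10^-34 J·s) / (5.05 × 10^-23 kg·m/s)
λ = 1.31 × 10^-11 m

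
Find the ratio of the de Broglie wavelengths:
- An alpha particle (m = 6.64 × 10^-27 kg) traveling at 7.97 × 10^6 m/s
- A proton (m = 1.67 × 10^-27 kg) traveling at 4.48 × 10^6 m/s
λ₁/λ₂ = 0.141

Using λ = h/(mv):

λ₁ = h/(m₁v₁) = 1.25 × 10^-14 m
λ₂ = h/(m₂v₂) = 8.86 × 10^-14 m

Ratio λ₁/λ₂ = (m₂v₂)/(m₁v₁)
         = (1.67 × 10^-27 kg × 4.48 × 10^6 m/s) / (6.64 × 10^-27 kg × 7.97 × 10^6 m/s)
         = 0.141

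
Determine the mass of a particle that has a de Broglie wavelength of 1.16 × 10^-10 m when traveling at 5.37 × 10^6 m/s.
1.06 × 10^-30 kg

From the de Broglie relation λ = h/(mv), we solve for m:

m = h/(λv)
m = (6.626 × 10^-34 J·s) / (1.16 × 10^-10 m × 5.37 × 10^6 m/s)
m = 1.06 × 10^-30 kg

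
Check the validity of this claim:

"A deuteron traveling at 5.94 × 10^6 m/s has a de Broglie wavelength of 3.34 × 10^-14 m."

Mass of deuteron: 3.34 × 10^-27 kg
True

The claim is correct.

Using λ = h/(mv):
λ = (6.626 × 10^-34 J·s) / (3.34 × 10^-27 kg × 5.94 × 10^6 m/s)
λ = 3.34 × 10^-14 m

This matches the claimed value.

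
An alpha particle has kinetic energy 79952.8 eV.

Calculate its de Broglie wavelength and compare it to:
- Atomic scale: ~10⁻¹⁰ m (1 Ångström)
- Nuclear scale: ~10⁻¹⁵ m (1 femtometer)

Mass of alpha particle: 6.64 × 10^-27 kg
λ = 5.08 × 10^-14 m, which is between nuclear and atomic scales.

Using λ = h/√(2mKE):

KE = 79952.8 eV = 1.281 × 10^-14 J

λ = h/√(2mKE)
λ = (6.626 × 10^-34 J·s) / √(2 × 6.64 × 10^-27 kg × 1.281 × 10^-14 J)
λ = 5.08 × 10^-14 m

Comparison:
- Atomic scale (10⁻¹⁰ m): λ is 0.00051× this size
- Nuclear scale (10⁻¹⁵ m): λ is 51× this size

The wavelength is between nuclear and atomic scales.

This wavelength is appropriate for probing atomic structure but too large for nuclear physics experiments.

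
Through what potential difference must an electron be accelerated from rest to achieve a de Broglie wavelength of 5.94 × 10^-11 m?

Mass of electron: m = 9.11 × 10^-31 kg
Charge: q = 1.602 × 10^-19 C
426 V

From λ = h/√(2mqV), we solve for V:

λ² = h²/(2mqV)
V = h²/(2mqλ²)
V = (6.626 × 10^-34 J·s)² / (2 × 9.11 × 10^-31 kg × 1.602 × 10^-19 C × (5.94 × 10^-11 m)²)
V = 426 V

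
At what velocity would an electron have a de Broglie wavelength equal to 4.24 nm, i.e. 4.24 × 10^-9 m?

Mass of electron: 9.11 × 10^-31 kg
1.72 × 10^5 m/s

From λ = h/(mv), solve for v:

v = h/(mλ)
v = (6.626 × 10^-34 J·s) / (9.11 × 10^-31 kg × 4.24 × 10^-9 m)
v = 1.72 × 10^5 m/s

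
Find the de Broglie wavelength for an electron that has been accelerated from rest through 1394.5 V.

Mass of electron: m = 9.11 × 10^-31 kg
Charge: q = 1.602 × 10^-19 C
3.28 × 10^-11 m

When a particle is accelerated through voltage V, it gains kinetic energy KE = qV.

The de Broglie wavelength is then λ = h/√(2mqV):

λ = h/√(2mqV)
λ = (6.626 × 10^-34 J·s) / √(2 × 9.11 × 10^-31 kg × 1.602 × 10^-19 C × 1394.5 V)
λ = 3.28 × 10^-11 m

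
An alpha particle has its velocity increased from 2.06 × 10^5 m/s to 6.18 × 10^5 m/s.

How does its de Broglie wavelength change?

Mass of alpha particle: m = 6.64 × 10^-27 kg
The wavelength decreases by a factor of 3.

Using λ = h/(mv):

Initial wavelength: λ₁ = h/(mv₁) = 4.84 × 10^-13 m
Final wavelength: λ₂ = h/(mv₂) = 1.61 × 10^-13 m

Since λ ∝ 1/v, when velocity increases by a factor of 3, the wavelength decreases by a factor of 3.

λ₂/λ₁ = v₁/v₂ = 1/3

The wavelength decreases by a factor of 3.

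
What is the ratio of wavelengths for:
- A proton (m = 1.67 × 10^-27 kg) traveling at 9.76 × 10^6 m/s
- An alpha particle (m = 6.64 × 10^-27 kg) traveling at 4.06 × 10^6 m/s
λ₁/λ₂ = 1.65

Using λ = h/(mv):

λ₁ = h/(m₁v₁) = 4.07 × 10^-14 m
λ₂ = h/(m₂v₂) = 2.46 × 10^-14 m

Ratio λ₁/λ₂ = (m₂v₂)/(m₁v₁)
         = (6.64 × 10^-27 kg × 4.06 × 10^6 m/s) / (1.67 × 10^-27 kg × 9.76 × 10^6 m/s)
         = 1.65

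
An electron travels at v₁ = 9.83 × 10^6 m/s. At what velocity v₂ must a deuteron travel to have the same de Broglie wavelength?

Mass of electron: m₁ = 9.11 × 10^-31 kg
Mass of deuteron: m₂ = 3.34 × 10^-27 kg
v₂ = 2.68 × 10^3 m/s

For equal de Broglie wavelengths: λ₁ = λ₂

h/(m₁v₁) = h/(m₂v₂)
m₁v₁ = m₂v₂
v₂ = v₁ · (m₁/m₂)

v₂ = 9.83 × 10^6 m/s × (9.11 × 10^-31 kg / 3.34 × 10^-27 kg)
v₂ = 2.68 × 10^3 m/s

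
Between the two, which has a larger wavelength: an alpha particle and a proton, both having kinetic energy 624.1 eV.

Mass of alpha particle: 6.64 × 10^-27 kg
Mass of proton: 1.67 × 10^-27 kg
The proton has the longer wavelength.

Using λ = h/√(2mKE):

For alpha particle: λ₁ = h/√(2m₁KE) = 5.75 × 10^-13 m
For proton: λ₂ = h/√(2m₂KE) = 1.15 × 10^-12 m

Since λ ∝ 1/√m at constant kinetic energy, the lighter particle has the longer wavelength.

The proton has the longer de Broglie wavelength.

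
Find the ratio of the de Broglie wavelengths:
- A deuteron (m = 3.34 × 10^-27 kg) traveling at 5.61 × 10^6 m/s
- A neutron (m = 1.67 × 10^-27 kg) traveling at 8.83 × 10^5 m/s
λ₁/λ₂ = 0.0787

Using λ = h/(mv):

λ₁ = h/(m₁v₁) = 3.54 × 10^-14 m
λ₂ = h/(m₂v₂) = 4.49 × 10^-13 m

Ratio λ₁/λ₂ = (m₂v₂)/(m₁v₁)
         = (1.67 × 10^-27 kg × 8.83 × 10^5 m/s) / (3.34 × 10^-27 kg × 5.61 × 10^6 m/s)
         = 0.0787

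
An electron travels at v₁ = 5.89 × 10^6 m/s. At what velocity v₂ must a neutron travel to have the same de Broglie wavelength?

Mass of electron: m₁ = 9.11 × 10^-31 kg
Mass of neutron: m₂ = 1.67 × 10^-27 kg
v₂ = 3.21 × 10^3 m/s

For equal de Broglie wavelengths: λ₁ = λ₂

h/(m₁v₁) = h/(m₂v₂)
m₁v₁ = m₂v₂
v₂ = v₁ · (m₁/m₂)

v₂ = 5.89 × 10^6 m/s × (9.11 × 10^-31 kg / 1.67 × 10^-27 kg)
v₂ = 3.21 × 10^3 m/s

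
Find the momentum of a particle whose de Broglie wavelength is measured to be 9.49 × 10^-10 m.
6.98 × 10^-25 kg·m/s

From the de Broglie relation λ = h/p, we solve for p:

p = h/λ
p = (6.626 × 10^-34 J·s) / (9.49 × 10^-10 m)
p = 6.98 × 10^-25 kg·m/s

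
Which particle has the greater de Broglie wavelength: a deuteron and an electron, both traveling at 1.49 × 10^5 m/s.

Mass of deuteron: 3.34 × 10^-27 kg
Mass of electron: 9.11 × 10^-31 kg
The electron has the longer wavelength.

Using λ = h/(mv), since both particles have the same velocity, the wavelength depends only on mass.

For deuteron: λ₁ = h/(m₁v) = 1.33 × 10^-12 m
For electron: λ₂ = h/(m₂v) = 4.88 × 10^-9 m

Since λ ∝ 1/m at constant velocity, the lighter particle has the longer wavelength.

The electron has the longer de Broglie wavelength.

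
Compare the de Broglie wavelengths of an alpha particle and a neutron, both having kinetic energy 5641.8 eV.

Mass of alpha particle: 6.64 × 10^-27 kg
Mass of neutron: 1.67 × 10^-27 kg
The neutron has the longer wavelength.

Using λ = h/√(2mKE):

For alpha particle: λ₁ = h/√(2m₁KE) = 1.91 × 10^-13 m
For neutron: λ₂ = h/√(2m₂KE) = 3.81 × 10^-13 m

Since λ ∝ 1/√m at constant kinetic energy, the lighter particle has the longer wavelength.

The neutron has the longer de Broglie wavelength.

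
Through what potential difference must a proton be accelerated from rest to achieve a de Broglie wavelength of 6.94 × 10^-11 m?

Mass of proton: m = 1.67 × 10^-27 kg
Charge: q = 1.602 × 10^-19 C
1.70 × 10^-1 V

From λ = h/√(2mqV), we solve for V:

λ² = h²/(2mqV)
V = h²/(2mqλ²)
V = (6.626 × 10^-34 J·s)² / (2 × 1.67 × 10^-27 kg × 1.602 × 10^-19 C × (6.94 × 10^-11 m)²)
V = 1.70 × 10^-1 V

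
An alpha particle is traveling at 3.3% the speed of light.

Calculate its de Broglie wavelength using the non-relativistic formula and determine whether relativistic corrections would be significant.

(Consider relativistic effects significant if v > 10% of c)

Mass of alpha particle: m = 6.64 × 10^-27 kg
No, relativistic corrections are not needed.

Using the non-relativistic de Broglie formula λ = h/(mv):

v = 3.3% × c = 9.893 × 10^6 m/s

λ = h/(mv)
λ = (6.626 × 10^-34 J·s) / (6.64 × 10^-27 kg × 9.893 × 10^6 m/s)
λ = 1.01 × 10^-14 m

Since v = 3.3% of c < 10% of c, relativistic corrections are NOT significant and this non-relativistic result is a good approximation.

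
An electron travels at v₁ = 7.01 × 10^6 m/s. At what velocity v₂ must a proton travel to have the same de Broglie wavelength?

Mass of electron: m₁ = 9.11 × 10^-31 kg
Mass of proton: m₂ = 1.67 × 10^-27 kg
v₂ = 3.82 × 10^3 m/s

For equal de Broglie wavelengths: λ₁ = λ₂

h/(m₁v₁) = h/(m₂v₂)
m₁v₁ = m₂v₂
v₂ = v₁ · (m₁/m₂)

v₂ = 7.01 × 10^6 m/s × (9.11 × 10^-31 kg / 1.67 × 10^-27 kg)
v₂ = 3.82 × 10^3 m/s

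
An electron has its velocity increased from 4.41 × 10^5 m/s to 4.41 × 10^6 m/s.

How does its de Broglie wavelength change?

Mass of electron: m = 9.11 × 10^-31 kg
The wavelength decreases by a factor of 10.

Using λ = h/(mv):

Initial wavelength: λ₁ = h/(mv₁) = 1.65 × 10^-9 m
Final wavelength: λ₂ = h/(mv₂) = 1.65 × 10^-10 m

Since λ ∝ 1/v, when velocity increases by a factor of 10, the wavelength decreases by a factor of 10.

λ₂/λ₁ = v₁/v₂ = 1/10

The wavelength decreases by a factor of 10.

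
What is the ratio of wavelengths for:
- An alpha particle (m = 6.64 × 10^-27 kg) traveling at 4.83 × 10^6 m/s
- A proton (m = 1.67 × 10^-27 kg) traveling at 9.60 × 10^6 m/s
λ₁/λ₂ = 0.500

Using λ = h/(mv):

λ₁ = h/(m₁v₁) = 2.07 × 10^-14 m
λ₂ = h/(m₂v₂) = 4.13 × 10^-14 m

Ratio λ₁/λ₂ = (m₂v₂)/(m₁v₁)
         = (1.67 × 10^-27 kg × 9.60 × 10^6 m/s) / (6.64 × 10^-27 kg × 4.83 × 10^6 m/s)
         = 0.500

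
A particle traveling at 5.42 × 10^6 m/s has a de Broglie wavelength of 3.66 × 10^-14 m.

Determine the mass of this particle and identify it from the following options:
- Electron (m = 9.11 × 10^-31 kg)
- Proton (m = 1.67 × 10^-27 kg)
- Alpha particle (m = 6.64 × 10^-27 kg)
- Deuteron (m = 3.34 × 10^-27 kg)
The particle is a deuteron.

From λ = h/(mv), solve for mass:

m = h/(λv)
m = (6.626 × 10^-34 J·s) / (3.66 × 10^-14 m × 5.42 × 10^6 m/s)
m = 3.34 × 10^-27 kg

Comparing with the listed masses, this is closest to a deuteron.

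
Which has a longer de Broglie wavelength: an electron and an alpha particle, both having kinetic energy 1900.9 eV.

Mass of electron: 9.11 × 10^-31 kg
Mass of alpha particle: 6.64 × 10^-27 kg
The electron has the longer wavelength.

Using λ = h/√(2mKE):

For electron: λ₁ = h/√(2m₁KE) = 2.81 × 10^-11 m
For alpha particle: λ₂ = h/√(2m₂KE) = 3.29 × 10^-13 m

Since λ ∝ 1/√m at constant kinetic energy, the lighter particle has the longer wavelength.

The electron has the longer de Broglie wavelength.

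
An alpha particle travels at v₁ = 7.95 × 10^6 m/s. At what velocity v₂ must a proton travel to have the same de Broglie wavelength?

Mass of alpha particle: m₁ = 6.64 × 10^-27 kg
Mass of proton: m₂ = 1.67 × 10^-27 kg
v₂ = 3.16 × 10^7 m/s

For equal de Broglie wavelengths: λ₁ = λ₂

h/(m₁v₁) = h/(m₂v₂)
m₁v₁ = m₂v₂
v₂ = v₁ · (m₁/m₂)

v₂ = 7.95 × 10^6 m/s × (6.64 × 10^-27 kg / 1.67 × 10^-27 kg)
v₂ = 3.16 × 10^7 m/s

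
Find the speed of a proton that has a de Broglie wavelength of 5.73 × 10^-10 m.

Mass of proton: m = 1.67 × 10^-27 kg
6.92 × 10^2 m/s

From the de Broglie relation λ = h/(mv), we solve for v:

v = h/(mλ)
v = (6.626 × 10^-34 J·s) / (1.67 × 10^-27 kg × 5.73 × 10^-10 m)
v = 6.92 × 10^2 m/s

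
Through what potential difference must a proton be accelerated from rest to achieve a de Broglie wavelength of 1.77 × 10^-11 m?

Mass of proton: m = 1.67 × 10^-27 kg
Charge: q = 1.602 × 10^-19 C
2.62 V

From λ = h/√(2mqV), we solve for V:

λ² = h²/(2mqV)
V = h²/(2mqλ²)
V = (6.626 × 10^-34 J·s)² / (2 × 1.67 × 10^-27 kg × 1.602 × 10^-19 C × (1.77 × 10^-11 m)²)
V = 2.62 V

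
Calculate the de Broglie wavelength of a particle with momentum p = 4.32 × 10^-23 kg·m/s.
1.53 × 10^-11 m

Using the de Broglie relation λ = h/p:

λ = h/p
λ = (6.626 × 10^-34 J·s) / (4.32 × 10^-23 kg·m/s)
λ = 1.53 × 10^-11 m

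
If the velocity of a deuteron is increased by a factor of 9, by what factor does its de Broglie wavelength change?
The wavelength decreases by a factor of 9.

From λ = h/(mv), the wavelength is inversely proportional to velocity:

λ ∝ 1/v

If v → 9v, then λ → λ/9

When velocity is increased by a factor of 9, the wavelength decreases by a factor of 9.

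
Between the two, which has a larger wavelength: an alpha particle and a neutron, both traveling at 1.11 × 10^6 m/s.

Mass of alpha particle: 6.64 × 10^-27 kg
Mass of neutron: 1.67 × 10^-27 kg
The neutron has the longer wavelength.

Using λ = h/(mv), since both particles have the same velocity, the wavelength depends only on mass.

For alpha particle: λ₁ = h/(m₁v) = 8.99 × 10^-14 m
For neutron: λ₂ = h/(m₂v) = 3.57 × 10^-13 m

Since λ ∝ 1/m at constant velocity, the lighter particle has the longer wavelength.

The neutron has the longer de Broglie wavelength.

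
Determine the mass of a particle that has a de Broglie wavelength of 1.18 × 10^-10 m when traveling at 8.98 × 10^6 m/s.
6.25 × 10^-31 kg

From the de Broglie relation λ = h/(mv), we solve for m:

m = h/(λv)
m = (6.626 × 10^-34 J·s) / (1.18 × 10^-10 m × 8.98 × 10^6 m/s)
m = 6.25 × 10^-31 kg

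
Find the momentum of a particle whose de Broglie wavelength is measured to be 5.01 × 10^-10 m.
1.32 × 10^-24 kg·m/s

From the de Broglie relation λ = h/p, we solve for p:

p = h/λ
p = (6.626 × 10^-34 J·s) / (5.01 × 10^-10 m)
p = 1.32 × 10^-24 kg·m/s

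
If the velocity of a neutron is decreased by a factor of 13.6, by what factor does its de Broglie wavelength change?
The wavelength increases by a factor of 13.6.

From λ = h/(mv), the wavelength is inversely proportional to velocity:

λ ∝ 1/v

If v → v/13.6, then λ → 13.6λ

When velocity is decreased by a factor of 13.6, the wavelength increases by a factor of 13.6.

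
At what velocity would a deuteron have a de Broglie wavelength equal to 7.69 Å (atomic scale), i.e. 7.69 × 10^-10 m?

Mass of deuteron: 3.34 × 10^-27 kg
2.58 × 10^2 m/s

From λ = h/(mv), solve for v:

v = h/(mλ)
v = (6.626 × 10^-34 J·s) / (3.34 × 10^-27 kg × 7.69 × 10^-10 m)
v = 2.58 × 10^2 m/s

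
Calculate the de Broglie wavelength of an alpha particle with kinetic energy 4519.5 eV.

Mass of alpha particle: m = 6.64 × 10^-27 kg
2.14 × 10^-13 m

Using λ = h/√(2mKE):

First convert KE to Joules: KE = 4519.5 eV = 7.241 × 10^-16 J

λ = h/√(2mKE)
λ = (6.626 × 10^-34 J·s) / √(2 × 6.64 × 10^-27 kg × 7.241 × 10^-16 J)
λ = 2.14 × 10^-13 m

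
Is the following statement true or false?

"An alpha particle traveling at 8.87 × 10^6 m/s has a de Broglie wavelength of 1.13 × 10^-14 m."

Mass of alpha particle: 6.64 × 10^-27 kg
True

The claim is correct.

Using λ = h/(mv):
λ = (6.626 × 10^-34 J·s) / (6.64 × 10^-27 kg × 8.87 × 10^6 m/s)
λ = 1.13 × 10^-14 m

This matches the claimed value.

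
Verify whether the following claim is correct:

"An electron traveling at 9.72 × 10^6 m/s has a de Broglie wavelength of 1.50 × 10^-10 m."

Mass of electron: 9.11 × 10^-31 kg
False

The claim is incorrect.

Using λ = h/(mv):
λ = (6.626 × 10^-34 J·s) / (9.11 × 10^-31 kg × 9.72 × 10^6 m/s)
λ = 7.48 × 10^-11 m

The actual wavelength differs from the claimed 1.50 × 10^-10 m.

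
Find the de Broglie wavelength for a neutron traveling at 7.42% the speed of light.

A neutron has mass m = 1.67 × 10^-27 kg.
1.78 × 10^-14 m

Using the de Broglie relation λ = h/(mv):

v = 7.42% × c = 2.224 × 10^7 m/s

λ = h/(mv)
λ = (6.626 × 10^-34 J·s) / (1.67 × 10^-27 kg × 2.224 × 10^7 m/s)
λ = 1.78 × 10^-14 m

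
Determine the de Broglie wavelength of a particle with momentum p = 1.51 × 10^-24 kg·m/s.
4.39 × 10^-10 m

Using the de Broglie relation λ = h/p:

λ = h/p
λ = (6.626 × 10^-34 J·s) / (1.51 × 10^-24 kg·m/s)
λ = 4.39 × 10^-10 m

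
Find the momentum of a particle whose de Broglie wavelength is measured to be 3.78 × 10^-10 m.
1.75 × 10^-24 kg·m/s

From the de Broglie relation λ = h/p, we solve for p:

p = h/λ
p = (6.626 × 10^-34 J·s) / (3.78 × 10^-10 m)
p = 1.75 × 10^-24 kg·m/s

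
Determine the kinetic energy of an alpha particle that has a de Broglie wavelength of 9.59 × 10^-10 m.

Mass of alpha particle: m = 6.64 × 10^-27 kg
3.59 × 10^-23 J (or 2.24 × 10^-4 eV)

From λ = h/√(2mKE), we solve for KE:

λ² = h²/(2mKE)
KE = h²/(2mλ²)
KE = (6.626 × 10^-34 J·s)² / (2 × 6.64 × 10^-27 kg × (9.59 × 10^-10 m)²)
KE = 3.59 × 10^-23 J
KE = 2.24 × 10^-4 eV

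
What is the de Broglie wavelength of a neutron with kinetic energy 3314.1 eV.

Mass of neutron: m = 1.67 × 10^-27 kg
4.98 × 10^-13 m

Using λ = h/√(2mKE):

First convert KE to Joules: KE = 3314.1 eV = 5.310 × 10^-16 J

λ = h/√(2mKE)
λ = (6.626 × 10^-34 J·s) / √(2 × 1.67 × 10^-27 kg × 5.310 × 10^-16 J)
λ = 4.98 × 10^-13 m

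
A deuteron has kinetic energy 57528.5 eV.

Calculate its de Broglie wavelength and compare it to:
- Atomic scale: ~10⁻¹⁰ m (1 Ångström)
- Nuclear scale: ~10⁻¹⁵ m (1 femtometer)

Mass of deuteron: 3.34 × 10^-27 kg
λ = 8.44 × 10^-14 m, which is between nuclear and atomic scales.

Using λ = h/√(2mKE):

KE = 57528.5 eV = 9.217 × 10^-15 J

λ = h/√(2mKE)
λ = (6.626 × 10^-34 J·s) / √(2 × 3.34 × 10^-27 kg × 9.217 × 10^-15 J)
λ = 8.44 × 10^-14 m

Comparison:
- Atomic scale (10⁻¹⁰ m): λ is 0.00084× this size
- Nuclear scale (10⁻¹⁵ m): λ is 84× this size

The wavelength is between nuclear and atomic scales.

This wavelength is appropriate for probing atomic structure but too large for nuclear physics experiments.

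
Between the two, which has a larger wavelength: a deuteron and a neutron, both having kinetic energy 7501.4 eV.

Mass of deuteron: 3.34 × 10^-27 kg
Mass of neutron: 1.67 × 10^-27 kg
The neutron has the longer wavelength.

Using λ = h/√(2mKE):

For deuteron: λ₁ = h/√(2m₁KE) = 2.34 × 10^-13 m
For neutron: λ₂ = h/√(2m₂KE) = 3.31 × 10^-13 m

Since λ ∝ 1/√m at constant kinetic energy, the lighter particle has the longer wavelength.

The neutron has the longer de Broglie wavelength.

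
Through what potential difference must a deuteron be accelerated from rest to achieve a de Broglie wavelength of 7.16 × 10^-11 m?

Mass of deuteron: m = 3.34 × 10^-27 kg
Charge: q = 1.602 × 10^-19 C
8.00 × 10^-2 V

From λ = h/√(2mqV), we solve for V:

λ² = h²/(2mqV)
V = h²/(2mqλ²)
V = (6.626 × 10^-34 J·s)² / (2 × 3.34 × 10^-27 kg × 1.602 × 10^-19 C × (7.16 × 10^-11 m)²)
V = 8.00 × 10^-2 V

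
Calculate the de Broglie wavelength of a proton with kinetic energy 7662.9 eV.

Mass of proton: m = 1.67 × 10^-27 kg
3.27 × 10^-13 m

Using λ = h/√(2mKE):

First convert KE to Joules: KE = 7662.9 eV = 1.228 × 10^-15 J

λ = h/√(2mKE)
λ = (6.626 × 10^-34 J·s) / √(2 × 1.67 × 10^-27 kg × 1.228 × 10^-15 J)
λ = 3.27 × 10^-13 m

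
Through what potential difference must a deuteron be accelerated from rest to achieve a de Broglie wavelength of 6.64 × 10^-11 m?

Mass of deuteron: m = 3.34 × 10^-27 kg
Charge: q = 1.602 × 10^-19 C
9.31 × 10^-2 V

From λ = h/√(2mqV), we solve for V:

λ² = h²/(2mqV)
V = h²/(2mqλ²)
V = (6.626 × 10^-34 J·s)² / (2 × 3.34 × 10^-27 kg × 1.602 × 10^-19 C × (6.64 × 10^-11 m)²)
V = 9.31 × 10^-2 V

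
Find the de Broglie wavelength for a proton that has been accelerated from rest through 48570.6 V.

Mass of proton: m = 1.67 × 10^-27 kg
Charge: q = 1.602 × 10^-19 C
1.30 × 10^-13 m

When a particle is accelerated through voltage V, it gains kinetic energy KE = qV.

The de Broglie wavelength is then λ = h/√(2mqV):

λ = h/√(2mqV)
λ = (6.626 × 10^-34 J·s) / √(2 × 1.67 × 10^-27 kg × 1.602 × 10^-19 C × 48570.6 V)
λ = 1.30 × 10^-13 m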